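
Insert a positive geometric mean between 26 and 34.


GM = √(26×34) = √884 = 29.7321

GM = 29.7321


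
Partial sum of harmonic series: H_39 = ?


H_39 = 1/1 + 1/2 + 1/3 + ... + 1/39
= 2066035355155033/485721041551200
≈ 4.2535

H_39 = 2066035355155033/485721041551200 ≈ 4.2535


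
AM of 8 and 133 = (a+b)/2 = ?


AM = (8 + 133)/2 = 141/2 = 70.5

AM = 70.5


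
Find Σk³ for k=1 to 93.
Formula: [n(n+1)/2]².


n(n+1)/2 = 93×94/2 = 4371
Σk³ = 4371² = 19105641

Σk³ = 19105641


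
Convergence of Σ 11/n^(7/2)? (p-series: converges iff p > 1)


p-series test: Σ c/n^p converges if p > 1, diverges if p ≤ 1 (constant c > 0 doesn't affect convergence).
p = 7/2
7/2 > 1 → CONVERGES

Converges (p = 7/2 > 1)


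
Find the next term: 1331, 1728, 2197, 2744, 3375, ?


Pattern: perfect cubes: n³
Terms: 1331, 1728, 2197, 2744, 3375
Next term = 4096

Next term = 4096


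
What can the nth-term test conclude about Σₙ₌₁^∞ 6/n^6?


lim(n→∞) 6/n^6 = 0
lim aₙ = 0 → nth-term test is INCONCLUSIVE
(Need other tests; this is actually a convergent p-series with p=6 > 1)

Inconclusive (lim aₙ = 0; need another test)


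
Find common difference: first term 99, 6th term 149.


d = (aₙ - a₁)/(n-1)
= (149 - 99)/(6-1)
= 50/5 = 10

d = 10


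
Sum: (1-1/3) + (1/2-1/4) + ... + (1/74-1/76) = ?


Telescoping with gap 2: two head and two tail terms survive.
= (1 + 1/2) - (1/75 + 1/76)
= 3/2 - 1/75 - 1/76 = 8399/5700

Sum = 8399/5700


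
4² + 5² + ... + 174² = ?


Σₖ₌4^174 k² = Σₖ₌₁^174 k² − Σₖ₌₁^3 k²
= 174·175·349/6 − 3·4·7/6
= 1771175 − 14 = 1771161

Σk² = 1771161


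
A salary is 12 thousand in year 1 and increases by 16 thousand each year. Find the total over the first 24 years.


aₙ = 12 + (24-1)×16 = 380
Sₙ = n(a₁+aₙ)/2 = 24×(12+380)/2
= 24×392/2 = 4704

S_24 = 4704


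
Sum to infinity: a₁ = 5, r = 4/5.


S∞ = a₁/(1-r) = 5/(1 - 4/5)
= 5/(1/5)
= 25

S∞ = 25


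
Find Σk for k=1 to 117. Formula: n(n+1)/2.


n(n+1)/2 = 117×118/2 = 13806/2 = 6903

Σk = 6903


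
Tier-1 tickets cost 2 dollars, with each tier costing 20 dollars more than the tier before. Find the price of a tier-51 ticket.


aₙ = a₁ + (n-1)d
= 2 + (51-1)×20
= 2 + 1000
= 1002

a_51 = 1002


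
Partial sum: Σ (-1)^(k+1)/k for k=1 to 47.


S = 1 - 1/2 + 1/3 - 1/4 + 1/5 - 1/6 + 1/7 - 1/8 ± ...
= 0.7037
(Full series converges to +ln(2) ≈ +0.6931)

S_47 = 0.7037


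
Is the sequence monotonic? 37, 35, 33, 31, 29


Differences: -2, -2, -2, -2
All differences < 0 → strictly DECREASING

Monotonically decreasing


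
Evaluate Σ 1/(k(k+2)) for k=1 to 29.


1/(k(k+2)) = (1/2)·(1/k - 1/(k+2)) (partial fractions)
Telescoping: Σ = (1/2)·(1 + 1/2 - 1/30 - 1/31) = 667/930

Sum = 667/930


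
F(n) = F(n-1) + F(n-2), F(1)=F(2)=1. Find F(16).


Fibonacci sequence: 1, 1, 2, 3, 5, 8, 13, 21, 34, 55, 89, ...
F(16) = 987

F(16) = 987


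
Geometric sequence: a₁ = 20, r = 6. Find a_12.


aₙ = a₁·r^(n-1)
= 20×6^11
= 20×362797056
= 7255941120

a_12 = 7255941120


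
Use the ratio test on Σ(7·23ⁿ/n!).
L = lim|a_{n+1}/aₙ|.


aₙ = 7·23^n/n!
a_{n+1}/aₙ = 23^(n+1)/(n+1)! × n!/23^n  (constant 7 cancels)
= 23/(n+1)
L = lim(n→∞) 23/(n+1) = 0
L < 1 → series CONVERGES

Converges (ratio test: L = 0 < 1)


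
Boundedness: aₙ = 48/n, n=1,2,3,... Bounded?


a₁ = 48, a₂ = 48/2, a₃ = 48/3, ...
0 < aₙ ≤ 48 for all n ≥ 1
Lower bound: 0, Upper bound: 48
The sequence IS bounded

Bounded (0 < aₙ ≤ 48)


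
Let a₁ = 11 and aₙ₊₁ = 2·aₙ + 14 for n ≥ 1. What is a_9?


Computing step by step:
a_1 = 11
a_2 = 36
a_3 = 86
a_4 = 186
a_5 = 386
a_6 = 786
a_7 = 1586
a_8 = 3186
a_9 = 6386


a_9 = 6386


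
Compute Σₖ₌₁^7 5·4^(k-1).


Sₙ = 5×(4^7 - 1)/(4 - 1)
= 5×(16384 - 1)/3
= 5×16383/3
= 27305

S_7 = 27305


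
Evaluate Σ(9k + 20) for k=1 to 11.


Σ(9k+20) = 9·Σk + 20·n
= 9·66 + 20·11
= 594 + 220 = 814

Σ = 814


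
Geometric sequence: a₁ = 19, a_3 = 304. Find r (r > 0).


r^(n-1) = aₙ/a₁
r^2 = 304/19 = 16
r = 16^(1/2)
= ±4; taking r > 0 gives r = 4

r = 4


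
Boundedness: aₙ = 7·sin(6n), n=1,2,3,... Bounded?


For all n, -1 ≤ sin(6n) ≤ 1, so -7 ≤ 7·sin(6n) ≤ 7
Lower bound: -7, Upper bound: 7
The sequence IS bounded

Bounded (-7 ≤ aₙ ≤ 7)


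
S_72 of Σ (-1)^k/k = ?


S = -1 + 1/2 - 1/3 + 1/4 - 1/5 + 1/6 - 1/7 + 1/8 ± ...
= -0.6863
(Full series converges to -ln(2) ≈ -0.6931)

S_72 = -0.6863


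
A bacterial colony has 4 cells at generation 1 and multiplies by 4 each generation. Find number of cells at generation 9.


aₙ = a₁·r^(n-1)
= 4×4^8
= 4×65536
= 262144

a_9 = 262144


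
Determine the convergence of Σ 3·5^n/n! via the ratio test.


aₙ = 3·5^n/n!
a_{n+1}/aₙ = 5^(n+1)/(n+1)! × n!/5^n  (constant 3 cancels)
= 5/(n+1)
L = lim(n→∞) 5/(n+1) = 0
L < 1 → series CONVERGES

Converges (ratio test: L = 0 < 1)


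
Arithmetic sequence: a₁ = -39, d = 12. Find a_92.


aₙ = a₁ + (n-1)d
= -39 + (92-1)×12
= -39 + 1092
= 1053

a_92 = 1053


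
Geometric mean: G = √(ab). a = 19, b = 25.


GM = √(19×25) = √475 = 21.7945

GM = 21.7945


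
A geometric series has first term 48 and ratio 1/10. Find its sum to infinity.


S∞ = a₁/(1-r) = 48/(1 - 1/10)
= 48/(9/10)
= 160/3

S∞ = 160/3


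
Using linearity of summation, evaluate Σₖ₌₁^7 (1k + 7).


Σ(1k+7) = 1·Σk + 7·n
= 1·28 + 7·7
= 28 + 49 = 77

Σ = 77


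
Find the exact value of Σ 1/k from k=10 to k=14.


Σₖ₌10^14 1/k = 1/10 + 1/11 + 1/12 + 1/13 + 1/14
= 25381/60060
≈ 0.4226

Sum = 25381/60060 ≈ 0.4226


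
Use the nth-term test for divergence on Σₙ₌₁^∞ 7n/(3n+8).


lim(n→∞) 7n/(3n+8) = 7/3 = 7/3  (divide numerator and denominator by n)
lim aₙ = 7/3 ≠ 0 → series DIVERGES

Diverges (lim aₙ = 7/3 ≠ 0)


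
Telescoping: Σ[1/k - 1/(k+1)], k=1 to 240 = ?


Telescoping: adjacent terms cancel.
= 1/1 - 1/241
= 1 - 1/241 = 240/241

Sum = 240/241


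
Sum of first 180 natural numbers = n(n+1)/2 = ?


n(n+1)/2 = 180×181/2 = 32580/2 = 16290

Σk = 16290


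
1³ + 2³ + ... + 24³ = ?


n(n+1)/2 = 24×25/2 = 300
Σk³ = 300² = 90000

Σk³ = 90000


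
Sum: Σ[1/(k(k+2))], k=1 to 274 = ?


1/(k(k+2)) = (1/2)·(1/k - 1/(k+2)) (partial fractions)
Telescoping: Σ = (1/2)·(1 + 1/2 - 1/275 - 1/276) = 113299/151800

Sum = 113299/151800


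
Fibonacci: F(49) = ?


Fibonacci sequence: 1, 1, 2, 3, 5, 8, 13, 21, 34, 55, 89, ...
F(49) = 7778742049

F(49) = 7778742049


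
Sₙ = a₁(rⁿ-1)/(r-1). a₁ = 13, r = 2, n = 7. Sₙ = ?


Sₙ = 13×(2^7 - 1)/(2 - 1)
= 13×(128 - 1)/1
= 13×127/1
= 1651

S_7 = 1651


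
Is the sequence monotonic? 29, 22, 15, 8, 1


Differences: -7, -7, -7, -7
All differences < 0 → strictly DECREASING

Monotonically decreasing


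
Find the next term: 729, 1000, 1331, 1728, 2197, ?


Pattern: perfect cubes: n³
Terms: 729, 1000, 1331, 1728, 2197
Next term = 2744

Next term = 2744


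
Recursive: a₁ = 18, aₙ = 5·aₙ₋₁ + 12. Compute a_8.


Computing step by step:
a_1 = 18
a_2 = 102
a_3 = 522
a_4 = 2622
a_5 = 13122
a_6 = 65622
a_7 = 328122
a_8 = 1640622


a_8 = 1640622


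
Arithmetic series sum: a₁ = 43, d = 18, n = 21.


aₙ = 43 + (21-1)×18 = 403
Sₙ = n(a₁+aₙ)/2 = 21×(43+403)/2
= 21×446/2 = 4683

S_21 = 4683


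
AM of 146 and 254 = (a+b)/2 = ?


AM = (146 + 254)/2 = 400/2 = 200

AM = 200


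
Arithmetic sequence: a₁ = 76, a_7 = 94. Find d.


d = (aₙ - a₁)/(n-1)
= (94 - 76)/(7-1)
= 18/6 = 3

d = 3


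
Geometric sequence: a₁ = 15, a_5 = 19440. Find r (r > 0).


r^(n-1) = aₙ/a₁
r^4 = 19440/15 = 1296
r = 1296^(1/4)
= ±6; taking r > 0 gives r = 6

r = 6


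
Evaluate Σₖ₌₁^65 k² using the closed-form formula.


n = 65
n(n+1)(2n+1)/6 = 65×66×131/6
= 561990/6 = 93665

Σk² = 93665


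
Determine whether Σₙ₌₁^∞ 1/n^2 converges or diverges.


p-series test: Σ c/n^p converges if p > 1, diverges if p ≤ 1 (constant c > 0 doesn't affect convergence).
p = 2
2 > 1 → CONVERGES

Converges (p = 2 > 1)


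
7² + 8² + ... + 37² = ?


Σₖ₌7^37 k² = Σₖ₌₁^37 k² − Σₖ₌₁^6 k²
= 37·38·75/6 − 6·7·13/6
= 17575 − 91 = 17484

Σk² = 17484


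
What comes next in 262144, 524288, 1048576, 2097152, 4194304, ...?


Pattern: powers of 2: 2ⁿ
Terms: 262144, 524288, 1048576, 2097152, 4194304
Next term = 8388608

Next term = 8388608


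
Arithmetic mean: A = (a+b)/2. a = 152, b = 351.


AM = (152 + 351)/2 = 503/2 = 251.5

AM = 251.5


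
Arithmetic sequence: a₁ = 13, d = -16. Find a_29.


aₙ = a₁ + (n-1)d
= 13 + (29-1)×-16
= 13 - 448
= -435

a_29 = -435


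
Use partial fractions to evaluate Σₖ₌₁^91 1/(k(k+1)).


1/(k(k+1)) = 1/k - 1/(k+1) (partial fractions)
Telescoping: Σ = 1 - 1/92 = 91/92

Sum = 91/92


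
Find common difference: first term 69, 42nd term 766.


d = (aₙ - a₁)/(n-1)
= (766 - 69)/(42-1)
= 697/41 = 17

d = 17


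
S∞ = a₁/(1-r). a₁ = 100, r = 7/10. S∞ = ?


S∞ = a₁/(1-r) = 100/(1 - 7/10)
= 100/(3/10)
= 1000/3

S∞ = 1000/3


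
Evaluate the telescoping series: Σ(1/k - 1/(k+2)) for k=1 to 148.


Telescoping with gap 2: two head and two tail terms survive.
= (1 + 1/2) - (1/149 + 1/150)
= 3/2 - 1/149 - 1/150 = 16613/11175

Sum = 16613/11175


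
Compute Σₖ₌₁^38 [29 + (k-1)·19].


aₙ = 29 + (38-1)×19 = 732
Sₙ = n(a₁+aₙ)/2 = 38×(29+732)/2
= 38×761/2 = 14459

S_38 = 14459


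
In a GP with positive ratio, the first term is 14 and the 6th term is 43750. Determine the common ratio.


r^(n-1) = aₙ/a₁
r^5 = 43750/14 = 3125
r = 3125^(1/5)
= 5

r = 5


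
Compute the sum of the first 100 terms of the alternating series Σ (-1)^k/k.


S = -1 + 1/2 - 1/3 + 1/4 - 1/5 + 1/6 - 1/7 + 1/8 ± ...
= -0.6882
(Full series converges to -ln(2) ≈ -0.6931)

S_100 = -0.6882


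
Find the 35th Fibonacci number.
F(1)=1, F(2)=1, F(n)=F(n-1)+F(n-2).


Fibonacci sequence: 1, 1, 2, 3, 5, 8, 13, 21, 34, 55, 89, ...
F(35) = 9227465

F(35) = 9227465


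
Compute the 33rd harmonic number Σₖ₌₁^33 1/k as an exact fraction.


H_33 = 1/1 + 1/2 + 1/3 + ... + 1/33
= 53676090078349/13127595717600
≈ 4.0888

H_33 = 53676090078349/13127595717600 ≈ 4.0888


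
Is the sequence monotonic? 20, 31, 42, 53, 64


Differences: 11, 11, 11, 11
All differences > 0 → strictly INCREASING

Monotonically increasing


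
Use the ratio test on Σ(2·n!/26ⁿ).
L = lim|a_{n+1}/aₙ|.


aₙ = 2·n!/26^n
a_{n+1}/aₙ = (n+1)!/26^(n+1) × 26^n/n!  (constant 2 cancels)
= (n+1)/26
L = lim(n→∞) (n+1)/26 = ∞
L > 1 → series DIVERGES

Diverges (ratio test: L = ∞ > 1)


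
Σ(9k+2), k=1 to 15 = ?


Σ(9k+2) = 9·Σk + 2·n
= 9·120 + 2·15
= 1080 + 30 = 1110

Σ = 1110


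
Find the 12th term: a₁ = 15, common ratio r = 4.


aₙ = a₁·r^(n-1)
= 15×4^11
= 15×4194304
= 62914560

a_12 = 62914560


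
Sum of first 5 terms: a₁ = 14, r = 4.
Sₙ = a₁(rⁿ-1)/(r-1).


Sₙ = 14×(4^5 - 1)/(4 - 1)
= 14×(1024 - 1)/3
= 14×1023/3
= 4774

S_5 = 4774


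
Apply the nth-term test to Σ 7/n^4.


lim(n→∞) 7/n^4 = 0
lim aₙ = 0 → nth-term test is INCONCLUSIVE
(Need other tests; this is actually a convergent p-series with p=4 > 1)

Inconclusive (lim aₙ = 0; need another test)


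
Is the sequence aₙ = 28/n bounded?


a₁ = 28, a₂ = 28/2, a₃ = 28/3, ...
0 < aₙ ≤ 28 for all n ≥ 1
Lower bound: 0, Upper bound: 28
The sequence IS bounded

Bounded (0 < aₙ ≤ 28)


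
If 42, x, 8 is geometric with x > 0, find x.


GM = √(42×8) = √336 = 18.3303

GM = 18.3303


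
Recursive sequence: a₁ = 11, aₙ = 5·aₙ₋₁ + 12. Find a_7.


Computing step by step:
a_1 = 11
a_2 = 67
a_3 = 347
a_4 = 1747
a_5 = 8747
a_6 = 43747
a_7 = 218747


a_7 = 218747


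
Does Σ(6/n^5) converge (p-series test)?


p-series test: Σ c/n^p converges if p > 1, diverges if p ≤ 1 (constant c > 0 doesn't affect convergence).
p = 5
5 > 1 → CONVERGES

Converges (p = 5 > 1)


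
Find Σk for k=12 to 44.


Σₖ₌12^44 k = Σₖ₌₁^44 k − Σₖ₌₁^11 k
= 44·45/2 − 11·12/2
= 990 − 66 = 924

Σk = 924


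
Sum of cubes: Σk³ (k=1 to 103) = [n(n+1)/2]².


n(n+1)/2 = 103×104/2 = 5356
Σk³ = 5356² = 28686736

Σk³ = 28686736


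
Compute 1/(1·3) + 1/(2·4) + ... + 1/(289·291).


1/(k(k+2)) = (1/2)·(1/k - 1/(k+2)) (partial fractions)
Telescoping: Σ = (1/2)·(1 + 1/2 - 1/290 - 1/291) = 31501/42195

Sum = 31501/42195


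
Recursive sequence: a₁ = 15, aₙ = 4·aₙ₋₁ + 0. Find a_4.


Computing step by step:
a_1 = 15
a_2 = 60
a_3 = 240
a_4 = 960


a_4 = 960


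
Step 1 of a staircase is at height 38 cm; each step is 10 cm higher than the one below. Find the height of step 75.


aₙ = a₁ + (n-1)d
= 38 + (75-1)×10
= 38 + 740
= 778

a_75 = 778


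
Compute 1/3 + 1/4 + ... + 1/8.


Σₖ₌3^8 1/k = 1/3 + 1/4 + 1/5 + 1/6 + 1/7 + 1/8
= 341/280
≈ 1.2179

Sum = 341/280 ≈ 1.2179


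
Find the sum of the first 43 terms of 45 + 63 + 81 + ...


aₙ = 45 + (43-1)×18 = 801
Sₙ = n(a₁+aₙ)/2 = 43×(45+801)/2
= 43×846/2 = 18189

S_43 = 18189


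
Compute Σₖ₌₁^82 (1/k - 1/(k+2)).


Telescoping with gap 2: two head and two tail terms survive.
= (1 + 1/2) - (1/83 + 1/84)
= 3/2 - 1/83 - 1/84 = 10291/6972

Sum = 10291/6972


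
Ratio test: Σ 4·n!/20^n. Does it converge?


aₙ = 4·n!/20^n
a_{n+1}/aₙ = (n+1)!/20^(n+1) × 20^n/n!  (constant 4 cancels)
= (n+1)/20
L = lim(n→∞) (n+1)/20 = ∞
L > 1 → series DIVERGES

Diverges (ratio test: L = ∞ > 1)


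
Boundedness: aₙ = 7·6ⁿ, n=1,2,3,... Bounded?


aₙ = 7·6ⁿ → as n→∞, aₙ→∞ (since base 6 > 1)
No finite upper bound exists
The sequence is UNBOUNDED

Unbounded (aₙ → ∞ as n → ∞)


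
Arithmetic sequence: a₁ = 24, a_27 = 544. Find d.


d = (aₙ - a₁)/(n-1)
= (544 - 24)/(27-1)
= 520/26 = 20

d = 20


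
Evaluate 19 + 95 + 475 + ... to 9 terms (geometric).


Sₙ = 19×(5^9 - 1)/(5 - 1)
= 19×(1953125 - 1)/4
= 19×1953124/4
= 9277339

S_9 = 9277339


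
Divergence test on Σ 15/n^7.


lim(n→∞) 15/n^7 = 0
lim aₙ = 0 → nth-term test is INCONCLUSIVE
(Need other tests; this is actually a convergent p-series with p=7 > 1)

Inconclusive (lim aₙ = 0; need another test)


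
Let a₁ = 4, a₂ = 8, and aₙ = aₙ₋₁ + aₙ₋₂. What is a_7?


Computing iteratively: 4, 8, 12, 20, 32, 52, 84
a_7 = 84

a_7 = 84


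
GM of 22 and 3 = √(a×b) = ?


GM = √(22×3) = √66 = 8.124

GM = 8.124


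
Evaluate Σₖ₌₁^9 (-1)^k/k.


S = -1 + 1/2 - 1/3 + 1/4 - 1/5 + 1/6 - 1/7 + 1/8 ± ...
= -0.7456
(Full series converges to -ln(2) ≈ -0.6931)

S_9 = -0.7456


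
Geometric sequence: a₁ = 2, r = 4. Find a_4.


aₙ = a₁·r^(n-1)
= 2×4^3
= 2×64
= 128

a_4 = 128


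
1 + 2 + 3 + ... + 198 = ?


n(n+1)/2 = 198×199/2 = 39402/2 = 19701

Σk = 19701


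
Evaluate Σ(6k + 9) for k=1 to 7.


Σ(6k+9) = 6·Σk + 9·n
= 6·28 + 9·7
= 168 + 63 = 231

Σ = 231


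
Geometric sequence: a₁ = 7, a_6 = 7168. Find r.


r^(n-1) = aₙ/a₁
r^5 = 7168/7 = 1024
r = 1024^(1/5)
= 4

r = 4


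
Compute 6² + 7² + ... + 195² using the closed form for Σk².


Σₖ₌6^195 k² = Σₖ₌₁^195 k² − Σₖ₌₁^5 k²
= 195·196·391/6 − 5·6·11/6
= 2490670 − 55 = 2490615

Σk² = 2490615


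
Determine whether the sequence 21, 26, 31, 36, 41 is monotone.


Differences: 5, 5, 5, 5
All differences > 0 → strictly INCREASING

Monotonically increasing


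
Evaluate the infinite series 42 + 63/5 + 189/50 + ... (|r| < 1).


S∞ = a₁/(1-r) = 42/(1 - 3/10)
= 42/(7/10)
= 60

S∞ = 60


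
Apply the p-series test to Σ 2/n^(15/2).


p-series test: Σ c/n^p converges if p > 1, diverges if p ≤ 1 (constant c > 0 doesn't affect convergence).
p = 15/2
15/2 > 1 → CONVERGES

Converges (p = 15/2 > 1)


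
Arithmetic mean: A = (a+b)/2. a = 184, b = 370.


AM = (184 + 370)/2 = 554/2 = 277

AM = 277


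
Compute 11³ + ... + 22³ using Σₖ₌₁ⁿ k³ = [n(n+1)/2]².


Σₖ₌11^22 k³ = [22·23/2]² − [10·11/2]²
= 64009 − 3025 = 60984

Σk³ = 60984


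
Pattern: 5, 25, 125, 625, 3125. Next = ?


Pattern: geometric (r=5)
Terms: 5, 25, 125, 625, 3125
Next term = 15625

Next term = 15625


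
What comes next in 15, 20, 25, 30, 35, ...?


Pattern: arithmetic (d=5)
Terms: 15, 20, 25, 30, 35
Next term = 40

Next term = 40


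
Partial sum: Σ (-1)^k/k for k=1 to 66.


S = -1 + 1/2 - 1/3 + 1/4 - 1/5 + 1/6 - 1/7 + 1/8 ± ...
= -0.6856
(Full series converges to -ln(2) ≈ -0.6931)

S_66 = -0.6856


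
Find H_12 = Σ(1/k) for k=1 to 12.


H_12 = 1/1 + 1/2 + 1/3 + ... + 1/12
= 86021/27720
≈ 3.1032

H_12 = 86021/27720 ≈ 3.1032


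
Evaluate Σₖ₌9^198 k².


Σₖ₌9^198 k² = Σₖ₌₁^198 k² − Σₖ₌₁^8 k²
= 198·199·397/6 − 8·9·17/6
= 2607099 − 204 = 2606895

Σk² = 2606895


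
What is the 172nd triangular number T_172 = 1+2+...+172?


n(n+1)/2 = 172×173/2 = 29756/2 = 14878

Σk = 14878


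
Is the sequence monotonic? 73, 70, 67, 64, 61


Differences: -3, -3, -3, -3
All differences < 0 → strictly DECREASING

Monotonically decreasing


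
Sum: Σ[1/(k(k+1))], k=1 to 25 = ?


1/(k(k+1)) = 1/k - 1/(k+1) (partial fractions)
Telescoping: Σ = 1 - 1/26 = 25/26

Sum = 25/26


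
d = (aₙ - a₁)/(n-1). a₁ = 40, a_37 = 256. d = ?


d = (aₙ - a₁)/(n-1)
= (256 - 40)/(37-1)
= 216/36 = 6

d = 6


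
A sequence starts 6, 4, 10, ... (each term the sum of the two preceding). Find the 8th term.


Computing iteratively: 6, 4, 10, 14, 24, 38, 62, 100
a_8 = 100

a_8 = 100


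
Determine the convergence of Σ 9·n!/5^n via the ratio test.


aₙ = 9·n!/5^n
a_{n+1}/aₙ = (n+1)!/5^(n+1) × 5^n/n!  (constant 9 cancels)
= (n+1)/5
L = lim(n→∞) (n+1)/5 = ∞
L > 1 → series DIVERGES

Diverges (ratio test: L = ∞ > 1)


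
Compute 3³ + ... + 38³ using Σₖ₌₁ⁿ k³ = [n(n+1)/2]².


Σₖ₌3^38 k³ = [38·39/2]² − [2·3/2]²
= 549081 − 9 = 549072

Σk³ = 549072


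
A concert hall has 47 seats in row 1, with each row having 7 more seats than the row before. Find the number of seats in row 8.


aₙ = a₁ + (n-1)d
= 47 + (8-1)×7
= 47 + 49
= 96

a_8 = 96


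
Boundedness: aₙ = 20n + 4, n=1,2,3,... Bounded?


aₙ = 20n + 4 → as n→∞, aₙ→∞
No finite upper bound exists
The sequence is UNBOUNDED

Unbounded (aₙ → ∞ as n → ∞)


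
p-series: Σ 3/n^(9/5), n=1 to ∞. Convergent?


p-series test: Σ c/n^p converges if p > 1, diverges if p ≤ 1 (constant c > 0 doesn't affect convergence).
p = 9/5
9/5 > 1 → CONVERGES

Converges (p = 9/5 > 1)


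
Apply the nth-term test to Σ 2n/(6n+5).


lim(n→∞) 2n/(6n+5) = 2/6 = 1/3  (divide numerator and denominator by n)
lim aₙ = 1/3 ≠ 0 → series DIVERGES

Diverges (lim aₙ = 1/3 ≠ 0)


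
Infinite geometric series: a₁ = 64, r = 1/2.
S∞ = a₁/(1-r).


S∞ = a₁/(1-r) = 64/(1 - 1/2)
= 64/(1/2)
= 128

S∞ = 128


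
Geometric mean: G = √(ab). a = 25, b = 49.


GM = √(25×49) = √1225 = 35

GM = 35


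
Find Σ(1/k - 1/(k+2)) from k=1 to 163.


Telescoping with gap 2: two head and two tail terms survive.
= (1 + 1/2) - (1/164 + 1/165)
= 3/2 - 1/164 - 1/165 = 40261/27060

Sum = 40261/27060


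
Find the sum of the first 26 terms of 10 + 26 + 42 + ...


aₙ = 10 + (26-1)×16 = 410
Sₙ = n(a₁+aₙ)/2 = 26×(10+410)/2
= 26×420/2 = 5460

S_26 = 5460


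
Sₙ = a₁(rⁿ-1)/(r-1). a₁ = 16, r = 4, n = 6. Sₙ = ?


Sₙ = 16×(4^6 - 1)/(4 - 1)
= 16×(4096 - 1)/3
= 16×4095/3
= 21840

S_6 = 21840


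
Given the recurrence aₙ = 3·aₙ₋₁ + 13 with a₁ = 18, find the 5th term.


Computing step by step:
a_1 = 18
a_2 = 67
a_3 = 214
a_4 = 655
a_5 = 1978


a_5 = 1978


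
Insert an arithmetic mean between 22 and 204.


AM = (22 + 204)/2 = 226/2 = 113

AM = 113


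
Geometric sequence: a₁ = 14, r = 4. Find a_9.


aₙ = a₁·r^(n-1)
= 14×4^8
= 14×65536
= 917504

a_9 = 917504


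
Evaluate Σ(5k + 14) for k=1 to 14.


Σ(5k+14) = 5·Σk + 14·n
= 5·105 + 14·14
= 525 + 196 = 721

Σ = 721


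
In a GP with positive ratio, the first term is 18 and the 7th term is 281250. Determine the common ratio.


r^(n-1) = aₙ/a₁
r^6 = 281250/18 = 15625
r = 15625^(1/6)
= ±5; taking r > 0 gives r = 5

r = 5


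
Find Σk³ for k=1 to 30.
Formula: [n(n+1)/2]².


n(n+1)/2 = 30×31/2 = 465
Σk³ = 465² = 216225

Σk³ = 216225


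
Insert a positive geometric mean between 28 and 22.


GM = √(28×22) = √616 = 24.8193

GM = 24.8193


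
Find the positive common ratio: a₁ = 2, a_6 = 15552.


r^(n-1) = aₙ/a₁
r^5 = 15552/2 = 7776
r = 7776^(1/5)
= 6

r = 6


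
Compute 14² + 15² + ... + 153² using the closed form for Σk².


Σₖ₌14^153 k² = Σₖ₌₁^153 k² − Σₖ₌₁^13 k²
= 153·154·307/6 − 13·14·27/6
= 1205589 − 819 = 1204770

Σk² = 1204770


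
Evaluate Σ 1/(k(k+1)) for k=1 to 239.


1/(k(k+1)) = 1/k - 1/(k+1) (partial fractions)
Telescoping: Σ = 1 - 1/240 = 239/240

Sum = 239/240


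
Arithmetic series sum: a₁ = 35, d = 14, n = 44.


aₙ = 35 + (44-1)×14 = 637
Sₙ = n(a₁+aₙ)/2 = 44×(35+637)/2
= 44×672/2 = 14784

S_44 = 14784


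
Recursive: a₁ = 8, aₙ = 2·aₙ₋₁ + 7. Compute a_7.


Computing step by step:
a_1 = 8
a_2 = 23
a_3 = 53
a_4 = 113
a_5 = 233
a_6 = 473
a_7 = 953


a_7 = 953


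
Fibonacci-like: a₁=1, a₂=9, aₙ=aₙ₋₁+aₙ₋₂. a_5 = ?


Computing iteratively: 1, 9, 10, 19, 29
a_5 = 29

a_5 = 29


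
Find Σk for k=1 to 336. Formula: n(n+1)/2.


n(n+1)/2 = 336×337/2 = 113232/2 = 56616

Σk = 56616


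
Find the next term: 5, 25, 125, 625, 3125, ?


Pattern: geometric (r=5)
Terms: 5, 25, 125, 625, 3125
Next term = 15625

Next term = 15625


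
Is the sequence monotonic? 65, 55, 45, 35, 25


Differences: -10, -10, -10, -10
All differences < 0 → strictly DECREASING

Monotonically decreasing


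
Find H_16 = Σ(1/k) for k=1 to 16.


H_16 = 1/1 + 1/2 + 1/3 + ... + 1/16
= 2436559/720720
≈ 3.3807

H_16 = 2436559/720720 ≈ 3.3807


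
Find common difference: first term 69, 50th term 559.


d = (aₙ - a₁)/(n-1)
= (559 - 69)/(50-1)
= 490/49 = 10

d = 10


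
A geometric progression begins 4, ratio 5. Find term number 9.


aₙ = a₁·r^(n-1)
= 4×5^8
= 4×390625
= 1562500

a_9 = 1562500


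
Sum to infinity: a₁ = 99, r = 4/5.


S∞ = a₁/(1-r) = 99/(1 - 4/5)
= 99/(1/5)
= 495

S∞ = 495


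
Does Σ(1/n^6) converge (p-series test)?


p-series test: Σ c/n^p converges if p > 1, diverges if p ≤ 1 (constant c > 0 doesn't affect convergence).
p = 6
6 > 1 → CONVERGES

Converges (p = 6 > 1)


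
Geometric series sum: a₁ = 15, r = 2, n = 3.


Sₙ = 15×(2^3 - 1)/(2 - 1)
= 15×(8 - 1)/1
= 15×7/1
= 105

S_3 = 105


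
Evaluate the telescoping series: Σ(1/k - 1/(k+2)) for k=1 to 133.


Telescoping with gap 2: two head and two tail terms survive.
= (1 + 1/2) - (1/134 + 1/135)
= 3/2 - 1/134 - 1/135 = 13433/9045

Sum = 13433/9045


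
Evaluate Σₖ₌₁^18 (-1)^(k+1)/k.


S = 1 - 1/2 + 1/3 - 1/4 + 1/5 - 1/6 + 1/7 - 1/8 ± ...
= 0.6661
(Full series converges to +ln(2) ≈ +0.6931)

S_18 = 0.6661


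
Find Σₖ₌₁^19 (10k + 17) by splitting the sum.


Σ(10k+17) = 10·Σk + 17·n
= 10·190 + 17·19
= 1900 + 323 = 2223

Σ = 2223


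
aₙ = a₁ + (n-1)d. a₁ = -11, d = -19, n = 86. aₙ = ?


aₙ = a₁ + (n-1)d
= -11 + (86-1)×-19
= -11 - 1615
= -1626

a_86 = -1626


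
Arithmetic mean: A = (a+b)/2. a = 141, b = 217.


AM = (141 + 217)/2 = 358/2 = 179

AM = 179


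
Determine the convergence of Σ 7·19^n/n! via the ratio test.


aₙ = 7·19^n/n!
a_{n+1}/aₙ = 19^(n+1)/(n+1)! × n!/19^n  (constant 7 cancels)
= 19/(n+1)
L = lim(n→∞) 19/(n+1) = 0
L < 1 → series CONVERGES

Converges (ratio test: L = 0 < 1)


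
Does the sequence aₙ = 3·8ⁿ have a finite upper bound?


aₙ = 3·8ⁿ → as n→∞, aₙ→∞ (since base 8 > 1)
No finite upper bound exists
The sequence is UNBOUNDED

Unbounded (aₙ → ∞ as n → ∞)


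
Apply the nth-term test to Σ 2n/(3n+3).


lim(n→∞) 2n/(3n+3) = 2/3 = 2/3  (divide numerator and denominator by n)
lim aₙ = 2/3 ≠ 0 → series DIVERGES

Diverges (lim aₙ = 2/3 ≠ 0)


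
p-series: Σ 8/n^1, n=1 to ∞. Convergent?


p-series test: Σ c/n^p converges if p > 1, diverges if p ≤ 1 (constant c > 0 doesn't affect convergence).
p = 1
1 ≤ 1 → DIVERGES

Diverges (p = 1 ≤ 1)


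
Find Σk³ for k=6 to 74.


Σₖ₌6^74 k³ = [74·75/2]² − [5·6/2]²
= 7700625 − 225 = 7700400

Σk³ = 7700400


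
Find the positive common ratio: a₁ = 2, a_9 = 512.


r^(n-1) = aₙ/a₁
r^8 = 512/2 = 256
r = 256^(1/8)
= ±2; taking r > 0 gives r = 2

r = 2


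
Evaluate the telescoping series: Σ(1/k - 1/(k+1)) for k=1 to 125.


Telescoping: adjacent terms cancel.
= 1/1 - 1/126
= 1 - 1/126 = 125/126

Sum = 125/126


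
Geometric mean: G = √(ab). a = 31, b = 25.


GM = √(31×25) = √775 = 27.8388

GM = 27.8388


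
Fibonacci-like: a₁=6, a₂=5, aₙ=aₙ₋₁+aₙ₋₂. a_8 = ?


Computing iteratively: 6, 5, 11, 16, 27, 43, 70, 113
a_8 = 113

a_8 = 113


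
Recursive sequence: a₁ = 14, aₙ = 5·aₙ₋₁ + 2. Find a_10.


Computing step by step:
a_1 = 14
a_2 = 72
a_3 = 362
a_4 = 1812
a_5 = 9062
a_6 = 45312
a_7 = 226562
a_8 = 1132812
a_9 = 5664062
a_10 = 28320312


a_10 = 28320312


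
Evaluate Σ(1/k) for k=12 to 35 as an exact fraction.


Σₖ₌12^35 1/k = 1/12 + 1/13 + 1/14 + ... + 1/35
= 23246993153717/20629078984800
≈ 1.1269

Sum = 23246993153717/20629078984800 ≈ 1.1269


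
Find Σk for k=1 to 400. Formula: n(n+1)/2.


n(n+1)/2 = 400×401/2 = 160400/2 = 80200

Σk = 80200


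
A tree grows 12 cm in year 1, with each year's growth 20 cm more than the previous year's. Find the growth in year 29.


aₙ = a₁ + (n-1)d
= 12 + (29-1)×20
= 12 + 560
= 572

a_29 = 572


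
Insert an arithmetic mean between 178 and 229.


AM = (178 + 229)/2 = 407/2 = 203.5

AM = 203.5


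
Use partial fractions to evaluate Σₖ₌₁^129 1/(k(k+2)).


1/(k(k+2)) = (1/2)·(1/k - 1/(k+2)) (partial fractions)
Telescoping: Σ = (1/2)·(1 + 1/2 - 1/130 - 1/131) = 6321/8515

Sum = 6321/8515


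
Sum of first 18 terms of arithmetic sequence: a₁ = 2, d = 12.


aₙ = 2 + (18-1)×12 = 206
Sₙ = n(a₁+aₙ)/2 = 18×(2+206)/2
= 18×208/2 = 1872

S_18 = 1872


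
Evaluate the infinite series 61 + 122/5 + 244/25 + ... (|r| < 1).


S∞ = a₁/(1-r) = 61/(1 - 2/5)
= 61/(3/5)
= 305/3

S∞ = 305/3


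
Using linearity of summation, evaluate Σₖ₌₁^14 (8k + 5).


Σ(8k+5) = 8·Σk + 5·n
= 8·105 + 5·14
= 840 + 70 = 910

Σ = 910


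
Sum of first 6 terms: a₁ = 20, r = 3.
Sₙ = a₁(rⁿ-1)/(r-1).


Sₙ = 20×(3^6 - 1)/(3 - 1)
= 20×(729 - 1)/2
= 20×728/2
= 7280

S_6 = 7280


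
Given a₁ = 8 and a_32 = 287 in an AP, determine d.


d = (aₙ - a₁)/(n-1)
= (287 - 8)/(32-1)
= 279/31 = 9

d = 9


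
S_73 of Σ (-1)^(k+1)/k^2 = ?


S = 1 - 1/4 + 1/9 - 1/16 + 1/25 - 1/36 + 1/49 - 1/64 ± ...
= 0.8226
(Full series converges to +π²/12 ≈ +0.8225)

S_73 = 0.8226


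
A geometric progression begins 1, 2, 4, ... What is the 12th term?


aₙ = a₁·r^(n-1)
= 1×2^11
= 1×2048
= 2048

a_12 = 2048


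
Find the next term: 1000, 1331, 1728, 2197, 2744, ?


Pattern: perfect cubes: n³
Terms: 1000, 1331, 1728, 2197, 2744
Next term = 3375

Next term = 3375


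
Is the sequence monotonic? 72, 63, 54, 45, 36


Differences: -9, -9, -9, -9
All differences < 0 → strictly DECREASING

Monotonically decreasing


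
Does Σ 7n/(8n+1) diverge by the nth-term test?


lim(n→∞) 7n/(8n+1) = 7/8 = 7/8  (divide numerator and denominator by n)
lim aₙ = 7/8 ≠ 0 → series DIVERGES

Diverges (lim aₙ = 7/8 ≠ 0)


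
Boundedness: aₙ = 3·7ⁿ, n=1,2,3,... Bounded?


aₙ = 3·7ⁿ → as n→∞, aₙ→∞ (since base 7 > 1)
No finite upper bound exists
The sequence is UNBOUNDED

Unbounded (aₙ → ∞ as n → ∞)


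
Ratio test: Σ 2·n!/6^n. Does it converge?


aₙ = 2·n!/6^n
a_{n+1}/aₙ = (n+1)!/6^(n+1) × 6^n/n!  (constant 2 cancels)
= (n+1)/6
L = lim(n→∞) (n+1)/6 = ∞
L > 1 → series DIVERGES

Diverges (ratio test: L = ∞ > 1)


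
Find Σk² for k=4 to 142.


Σₖ₌4^142 k² = Σₖ₌₁^142 k² − Σₖ₌₁^3 k²
= 142·143·285/6 − 3·4·7/6
= 964535 − 14 = 964521

Σk² = 964521


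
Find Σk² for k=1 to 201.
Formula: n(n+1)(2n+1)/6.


n = 201
n(n+1)(2n+1)/6 = 201×202×403/6
= 16362606/6 = 2727101

Σk² = 2727101


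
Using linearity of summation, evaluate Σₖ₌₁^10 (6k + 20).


Σ(6k+20) = 6·Σk + 20·n
= 6·55 + 20·10
= 330 + 200 = 530

Σ = 530


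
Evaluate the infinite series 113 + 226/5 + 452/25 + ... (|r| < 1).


S∞ = a₁/(1-r) = 113/(1 - 2/5)
= 113/(3/5)
= 565/3

S∞ = 565/3


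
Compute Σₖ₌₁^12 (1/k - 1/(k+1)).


Telescoping: adjacent terms cancel.
= 1/1 - 1/13
= 1 - 1/13 = 12/13

Sum = 12/13


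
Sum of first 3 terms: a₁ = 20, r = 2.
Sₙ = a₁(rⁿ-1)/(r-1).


Sₙ = 20×(2^3 - 1)/(2 - 1)
= 20×(8 - 1)/1
= 20×7/1
= 140

S_3 = 140


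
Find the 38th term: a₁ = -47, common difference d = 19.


aₙ = a₁ + (n-1)d
= -47 + (38-1)×19
= -47 + 703
= 656

a_38 = 656


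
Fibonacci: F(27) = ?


Fibonacci sequence: 1, 1, 2, 3, 5, 8, 13, 21, 34, 55, 89, ...
F(27) = 196418

F(27) = 196418


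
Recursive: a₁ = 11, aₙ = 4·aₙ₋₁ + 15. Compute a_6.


Computing step by step:
a_1 = 11
a_2 = 59
a_3 = 251
a_4 = 1019
a_5 = 4091
a_6 = 16379


a_6 = 16379


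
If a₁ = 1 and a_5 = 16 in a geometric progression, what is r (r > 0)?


r^(n-1) = aₙ/a₁
r^4 = 16/1 = 16
r = 16^(1/4)
= ±2; taking r > 0 gives r = 2

r = 2


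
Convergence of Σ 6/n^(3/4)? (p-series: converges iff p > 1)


p-series test: Σ c/n^p converges if p > 1, diverges if p ≤ 1 (constant c > 0 doesn't affect convergence).
p = 3/4
3/4 ≤ 1 → DIVERGES

Diverges (p = 3/4 ≤ 1)


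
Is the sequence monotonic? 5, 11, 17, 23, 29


Differences: 6, 6, 6, 6
All differences > 0 → strictly INCREASING

Monotonically increasing


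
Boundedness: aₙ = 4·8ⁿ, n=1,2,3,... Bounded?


aₙ = 4·8ⁿ → as n→∞, aₙ→∞ (since base 8 > 1)
No finite upper bound exists
The sequence is UNBOUNDED

Unbounded (aₙ → ∞ as n → ∞)


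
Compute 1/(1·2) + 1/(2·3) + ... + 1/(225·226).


1/(k(k+1)) = 1/k - 1/(k+1) (partial fractions)
Telescoping: Σ = 1 - 1/226 = 225/226

Sum = 225/226


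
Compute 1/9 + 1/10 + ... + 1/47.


Σₖ₌9^47 1/k = 1/9 + 1/10 + 1/11 + ... + 1/47
= 761526744551583731543/442720643463713815200
≈ 1.7201

Sum = 761526744551583731543/442720643463713815200 ≈ 1.7201


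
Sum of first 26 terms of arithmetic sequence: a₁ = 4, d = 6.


aₙ = 4 + (26-1)×6 = 154
Sₙ = n(a₁+aₙ)/2 = 26×(4+154)/2
= 26×158/2 = 2054

S_26 = 2054


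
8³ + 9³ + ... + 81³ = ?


Σₖ₌8^81 k³ = [81·82/2]² − [7·8/2]²
= 11029041 − 784 = 11028257

Σk³ = 11028257


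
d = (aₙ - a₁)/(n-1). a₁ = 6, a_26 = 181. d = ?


d = (aₙ - a₁)/(n-1)
= (181 - 6)/(26-1)
= 175/25 = 7

d = 7


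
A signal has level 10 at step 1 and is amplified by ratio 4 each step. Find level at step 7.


aₙ = a₁·r^(n-1)
= 10×4^6
= 10×4096
= 40960

a_7 = 40960


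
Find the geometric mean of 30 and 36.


GM = √(30×36) = √1080 = 32.8634

GM = 32.8634


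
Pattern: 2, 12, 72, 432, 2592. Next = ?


Pattern: geometric (r=6)
Terms: 2, 12, 72, 432, 2592
Next term = 15552

Next term = 15552


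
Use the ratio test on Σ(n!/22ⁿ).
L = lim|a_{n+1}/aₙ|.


aₙ = n!/22^n
a_{n+1}/aₙ = (n+1)!/22^(n+1) × 22^n/n!
= (n+1)/22
L = lim(n→∞) (n+1)/22 = ∞
L > 1 → series DIVERGES

Diverges (ratio test: L = ∞ > 1)


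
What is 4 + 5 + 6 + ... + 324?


Σₖ₌4^324 k = Σₖ₌₁^324 k − Σₖ₌₁^3 k
= 324·325/2 − 3·4/2
= 52650 − 6 = 52644

Σk = 52644


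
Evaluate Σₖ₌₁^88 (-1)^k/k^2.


S = -1 + 1/4 - 1/9 + 1/16 - 1/25 + 1/36 - 1/49 + 1/64 ± ...
= -0.8224
(Full series converges to -π²/12 ≈ -0.8225)

S_88 = -0.8224


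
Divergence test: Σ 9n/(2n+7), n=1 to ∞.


lim(n→∞) 9n/(2n+7) = 9/2 = 9/2  (divide numerator and denominator by n)
lim aₙ = 9/2 ≠ 0 → series DIVERGES

Diverges (lim aₙ = 9/2 ≠ 0)


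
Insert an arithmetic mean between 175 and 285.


AM = (175 + 285)/2 = 460/2 = 230

AM = 230


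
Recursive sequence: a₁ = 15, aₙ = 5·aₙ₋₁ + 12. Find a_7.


Computing step by step:
a_1 = 15
a_2 = 87
a_3 = 447
a_4 = 2247
a_5 = 11247
a_6 = 56247
a_7 = 281247


a_7 = 281247


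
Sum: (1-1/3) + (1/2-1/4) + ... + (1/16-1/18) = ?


Telescoping with gap 2: two head and two tail terms survive.
= (1 + 1/2) - (1/17 + 1/18)
= 3/2 - 1/17 - 1/18 = 212/153

Sum = 212/153


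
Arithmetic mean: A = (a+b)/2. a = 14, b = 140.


AM = (14 + 140)/2 = 154/2 = 77

AM = 77


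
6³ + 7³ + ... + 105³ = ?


Σₖ₌6^105 k³ = [105·106/2]² − [5·6/2]²
= 30969225 − 225 = 30969000

Σk³ = 30969000


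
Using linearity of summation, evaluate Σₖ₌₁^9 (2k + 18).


Σ(2k+18) = 2·Σk + 18·n
= 2·45 + 18·9
= 90 + 162 = 252

Σ = 252


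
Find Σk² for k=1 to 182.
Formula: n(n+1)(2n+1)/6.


n = 182
n(n+1)(2n+1)/6 = 182×183×365/6
= 12156690/6 = 2026115

Σk² = 2026115


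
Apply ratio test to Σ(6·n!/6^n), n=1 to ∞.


aₙ = 6·n!/6^n
a_{n+1}/aₙ = (n+1)!/6^(n+1) × 6^n/n!  (constant 6 cancels)
= (n+1)/6
L = lim(n→∞) (n+1)/6 = ∞
L > 1 → series DIVERGES

Diverges (ratio test: L = ∞ > 1)


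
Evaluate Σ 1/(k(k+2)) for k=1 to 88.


1/(k(k+2)) = (1/2)·(1/k - 1/(k+2)) (partial fractions)
Telescoping: Σ = (1/2)·(1 + 1/2 - 1/89 - 1/90) = 2959/4005

Sum = 2959/4005


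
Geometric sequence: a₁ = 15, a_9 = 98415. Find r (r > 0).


r^(n-1) = aₙ/a₁
r^8 = 98415/15 = 6561
r = 6561^(1/8)
= ±3; taking r > 0 gives r = 3

r = 3


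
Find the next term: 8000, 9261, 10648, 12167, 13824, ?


Pattern: perfect cubes: n³
Terms: 8000, 9261, 10648, 12167, 13824
Next term = 15625

Next term = 15625


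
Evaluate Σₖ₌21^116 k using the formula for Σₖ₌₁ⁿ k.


Σₖ₌21^116 k = Σₖ₌₁^116 k − Σₖ₌₁^20 k
= 116·117/2 − 20·21/2
= 6786 − 210 = 6576

Σk = 6576


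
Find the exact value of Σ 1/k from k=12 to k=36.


Σₖ₌12^36 1/k = 1/12 + 1/13 + 1/14 + ... + 1/36
= 23820023125517/20629078984800
≈ 1.1547

Sum = 23820023125517/20629078984800 ≈ 1.1547


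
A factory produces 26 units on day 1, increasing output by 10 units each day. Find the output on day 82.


aₙ = a₁ + (n-1)d
= 26 + (82-1)×10
= 26 + 810
= 836

a_82 = 836


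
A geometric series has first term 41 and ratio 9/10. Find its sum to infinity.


S∞ = a₁/(1-r) = 41/(1 - 9/10)
= 41/(1/10)
= 410

S∞ = 410


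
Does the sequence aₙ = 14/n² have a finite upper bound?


a₁ = 14, a₂ = 14/4, a₃ = 14/9, ...
0 < aₙ ≤ 14 for all n ≥ 1
The sequence IS bounded

Bounded (0 < aₙ ≤ 14)


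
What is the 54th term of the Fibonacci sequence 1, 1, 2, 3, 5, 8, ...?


Fibonacci sequence: 1, 1, 2, 3, 5, 8, 13, 21, 34, 55, 89, ...
F(54) = 86267571272

F(54) = 86267571272


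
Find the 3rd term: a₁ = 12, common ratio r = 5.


aₙ = a₁·r^(n-1)
= 12×5^2
= 12×25
= 300

a_3 = 300


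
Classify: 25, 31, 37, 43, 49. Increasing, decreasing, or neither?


Differences: 6, 6, 6, 6
All differences > 0 → strictly INCREASING

Monotonically increasing


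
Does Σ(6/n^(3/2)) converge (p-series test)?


p-series test: Σ c/n^p converges if p > 1, diverges if p ≤ 1 (constant c > 0 doesn't affect convergence).
p = 3/2
3/2 > 1 → CONVERGES

Converges (p = 3/2 > 1)


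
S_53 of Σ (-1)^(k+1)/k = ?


S = 1 - 1/2 + 1/3 - 1/4 + 1/5 - 1/6 + 1/7 - 1/8 ± ...
= 0.7025
(Full series converges to +ln(2) ≈ +0.6931)

S_53 = 0.7025


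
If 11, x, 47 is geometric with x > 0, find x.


GM = √(11×47) = √517 = 22.7376

GM = 22.7376


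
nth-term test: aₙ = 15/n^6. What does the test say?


lim(n→∞) 15/n^6 = 0
lim aₙ = 0 → nth-term test is INCONCLUSIVE
(Need other tests; this is actually a convergent p-series with p=6 > 1)

Inconclusive (lim aₙ = 0; need another test)


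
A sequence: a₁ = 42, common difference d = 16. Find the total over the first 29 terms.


aₙ = 42 + (29-1)×16 = 490
Sₙ = n(a₁+aₙ)/2 = 29×(42+490)/2
= 29×532/2 = 7714

S_29 = 7714


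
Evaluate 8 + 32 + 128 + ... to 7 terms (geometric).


Sₙ = 8×(4^7 - 1)/(4 - 1)
= 8×(16384 - 1)/3
= 8×16383/3
= 43688

S_7 = 43688


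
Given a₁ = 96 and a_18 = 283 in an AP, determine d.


d = (aₙ - a₁)/(n-1)
= (283 - 96)/(18-1)
= 187/17 = 11

d = 11


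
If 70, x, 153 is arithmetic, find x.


AM = (70 + 153)/2 = 223/2 = 111.5

AM = 111.5


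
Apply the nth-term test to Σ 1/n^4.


lim(n→∞) 1/n^4 = 0
lim aₙ = 0 → nth-term test is INCONCLUSIVE
(Need other tests; this is actually a convergent p-series with p=4 > 1)

Inconclusive (lim aₙ = 0; need another test)


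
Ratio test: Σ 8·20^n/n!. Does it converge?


aₙ = 8·20^n/n!
a_{n+1}/aₙ = 20^(n+1)/(n+1)! × n!/20^n  (constant 8 cancels)
= 20/(n+1)
L = lim(n→∞) 20/(n+1) = 0
L < 1 → series CONVERGES

Converges (ratio test: L = 0 < 1)


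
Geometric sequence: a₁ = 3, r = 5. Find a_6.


aₙ = a₁·r^(n-1)
= 3×5^5
= 3×3125
= 9375

a_6 = 9375


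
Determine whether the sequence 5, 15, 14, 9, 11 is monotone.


Differences: 10, -1, -5, 2
Difference at position 1 is +10 (> 0) but position 2 is -1 (< 0) — sequence both rises and falls
→ NOT monotonic

Not monotonic


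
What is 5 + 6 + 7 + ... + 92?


Σₖ₌5^92 k = Σₖ₌₁^92 k − Σₖ₌₁^4 k
= 92·93/2 − 4·5/2
= 4278 − 10 = 4268

Σk = 4268


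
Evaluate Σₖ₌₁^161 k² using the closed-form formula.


n = 161
n(n+1)(2n+1)/6 = 161×162×323/6
= 8424486/6 = 1404081

Σk² = 1404081


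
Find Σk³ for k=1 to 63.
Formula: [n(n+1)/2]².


n(n+1)/2 = 63×64/2 = 2016
Σk³ = 2016² = 4064256

Σk³ = 4064256


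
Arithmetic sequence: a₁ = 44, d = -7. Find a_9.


aₙ = a₁ + (n-1)d
= 44 + (9-1)×-7
= 44 - 56
= -12

a_9 = -12


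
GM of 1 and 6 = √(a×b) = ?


GM = √(1×6) = √6 = 2.4495

GM = 2.4495


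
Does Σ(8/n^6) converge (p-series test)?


p-series test: Σ c/n^p converges if p > 1, diverges if p ≤ 1 (constant c > 0 doesn't affect convergence).
p = 6
6 > 1 → CONVERGES

Converges (p = 6 > 1)
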